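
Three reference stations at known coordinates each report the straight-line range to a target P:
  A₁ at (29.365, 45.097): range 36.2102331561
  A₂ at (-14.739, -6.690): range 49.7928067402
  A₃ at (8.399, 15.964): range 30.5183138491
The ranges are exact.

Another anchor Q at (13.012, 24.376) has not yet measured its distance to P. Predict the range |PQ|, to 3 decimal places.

26.785

eq1: (x − 29.365)² + (y − 45.097)² = 36.2102331561²
eq2: (x + 14.739)² + (y + 6.690)² = 49.7928067402²
eq3: (x − 8.399)² + (y − 15.964)² = 30.5183138491²
eq1−eq2, eq1−eq3 (x²,y² cancel):
  -88.208·x − 103.574·y = -3802.191031
  -41.932·x − 58.266·y = -2190.836632
det = -88.208·-58.266 − -103.574·-41.932 = 796.462360
x = (-3802.191031·-58.266 − -103.574·-2190.836632) / 796.462360 = -6.748907
y = (-88.208·-2190.836632 − -3802.191031·-41.932) / 796.462360 = 42.457554
|P − Q| = √((-6.748907 − 13.012)² + (42.457554 − 24.376)²) = 26.784997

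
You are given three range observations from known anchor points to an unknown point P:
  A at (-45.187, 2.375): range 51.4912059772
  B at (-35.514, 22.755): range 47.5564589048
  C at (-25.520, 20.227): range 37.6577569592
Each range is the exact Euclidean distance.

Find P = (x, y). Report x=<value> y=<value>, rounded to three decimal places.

eq1: (x + 45.187)² + (y − 2.375)² = 51.4912059772²
eq2: (x + 35.514)² + (y − 22.755)² = 47.5564589048²
eq3: (x + 25.520)² + (y − 20.227)² = 37.6577569592²
eq1−eq2, eq1−eq3 (x²,y² cancel):
  19.346·x + 40.760·y = 121.256136
  39.334·x + 35.704·y = 246.133969
det = 19.346·35.704 − 40.760·39.334 = -912.524256
x = (121.256136·35.704 − 40.760·246.133969) / -912.524256 = 6.249797
y = (19.346·246.133969 − 121.256136·39.334) / -912.524256 = 0.008527

x=6.250 y=0.009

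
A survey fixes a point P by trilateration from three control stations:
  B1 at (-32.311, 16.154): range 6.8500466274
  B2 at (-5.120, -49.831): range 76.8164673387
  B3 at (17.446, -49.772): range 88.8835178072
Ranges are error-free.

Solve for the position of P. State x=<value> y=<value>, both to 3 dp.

eq1: (x + 32.311)² + (y − 16.154)² = 6.8500466274²
eq2: (x + 5.120)² + (y + 49.831)² = 76.8164673387²
eq3: (x − 17.446)² + (y + 49.772)² = 88.8835178072²
eq1−eq3, eq1−eq2 (x²,y² cancel):
  99.514·x − 131.852·y = -6376.694136
  54.382·x − 131.970·y = -4649.455992
det = 99.514·-131.970 − -131.852·54.382 = -5962.487116
x = (-6376.694136·-131.970 − -131.852·-4649.455992) / -5962.487116 = -38.321635
y = (99.514·-4649.455992 − -6376.694136·54.382) / -5962.487116 = 19.439637

x=-38.322 y=19.440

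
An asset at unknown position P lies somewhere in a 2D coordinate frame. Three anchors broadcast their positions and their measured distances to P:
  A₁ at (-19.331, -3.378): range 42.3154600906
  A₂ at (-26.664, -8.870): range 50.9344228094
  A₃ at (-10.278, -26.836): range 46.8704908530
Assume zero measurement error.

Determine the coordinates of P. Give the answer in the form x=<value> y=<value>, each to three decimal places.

x=21.541 y=7.579

eq1: (x + 19.331)² + (y + 3.378)² = 42.3154600906²
eq2: (x + 26.664)² + (y + 8.870)² = 50.9344228094²
eq3: (x + 10.278)² + (y + 26.836)² = 46.8704908530²
eq3−eq2, eq3−eq1 (x²,y² cancel):
  -32.772·x + 35.932·y = -433.634898
  -18.106·x + 46.916·y = -34.464985
det = -32.772·46.916 − 35.932·-18.106 = -886.946360
x = (-433.634898·46.916 − 35.932·-34.464985) / -886.946360 = 21.541347
y = (-32.772·-34.464985 − -433.634898·-18.106) / -886.946360 = 7.578707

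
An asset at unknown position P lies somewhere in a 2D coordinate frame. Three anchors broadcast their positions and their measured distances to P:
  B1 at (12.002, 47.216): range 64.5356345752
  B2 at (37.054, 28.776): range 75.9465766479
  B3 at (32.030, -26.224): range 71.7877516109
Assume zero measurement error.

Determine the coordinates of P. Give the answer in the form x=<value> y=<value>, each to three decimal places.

eq1: (x − 12.002)² + (y − 47.216)² = 64.5356345752²
eq2: (x − 37.054)² + (y − 28.776)² = 75.9465766479²
eq3: (x − 32.030)² + (y + 26.224)² = 71.7877516109²
eq3−eq1, eq3−eq2 (x²,y² cancel):
  -40.056·x + 146.880·y = 1648.412735
  10.048·x + 110.000·y = -126.963207
det = -40.056·110.000 − 146.880·10.048 = -5882.010240
x = (1648.412735·110.000 − 146.880·-126.963207) / -5882.010240 = -33.997519
y = (-40.056·-126.963207 − 1648.412735·10.048) / -5882.010240 = 1.951308

x=-33.998 y=1.951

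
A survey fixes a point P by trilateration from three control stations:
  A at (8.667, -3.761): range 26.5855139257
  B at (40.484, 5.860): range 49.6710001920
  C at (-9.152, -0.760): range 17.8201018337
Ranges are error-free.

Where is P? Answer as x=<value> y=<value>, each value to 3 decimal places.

eq1: (x − 8.667)² + (y + 3.761)² = 26.5855139257²
eq2: (x − 40.484)² + (y − 5.860)² = 49.6710001920²
eq3: (x + 9.152)² + (y + 0.760)² = 17.8201018337²
eq3−eq1, eq3−eq2 (x²,y² cancel):
  35.638·x − 6.002·y = -384.308215
  99.272·x + 13.240·y = -560.695079
det = 35.638·13.240 − -6.002·99.272 = 1067.677664
x = (-384.308215·13.240 − -6.002·-560.695079) / 1067.677664 = -7.917682
y = (35.638·-560.695079 − -384.308215·99.272) / 1067.677664 = 17.017303

x=-7.918 y=17.017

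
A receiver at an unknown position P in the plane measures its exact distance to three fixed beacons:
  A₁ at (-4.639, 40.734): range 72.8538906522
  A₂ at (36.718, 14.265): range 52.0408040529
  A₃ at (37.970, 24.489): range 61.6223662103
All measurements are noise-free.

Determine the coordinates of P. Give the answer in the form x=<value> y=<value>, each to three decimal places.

eq1: (x + 4.639)² + (y − 40.734)² = 72.8538906522²
eq2: (x − 36.718)² + (y − 14.265)² = 52.0408040529²
eq3: (x − 37.970)² + (y − 24.489)² = 61.6223662103²
eq1−eq3, eq1−eq2 (x²,y² cancel):
  85.218·x − 32.490·y = 1871.026310
  82.714·x − 52.938·y = 2470.366769
det = 85.218·-52.938 − -32.490·82.714 = -1823.892624
x = (1871.026310·-52.938 − -32.490·2470.366769) / -1823.892624 = 10.300044
y = (85.218·2470.366769 − 1871.026310·82.714) / -1823.892624 = -30.571781

x=10.300 y=-30.572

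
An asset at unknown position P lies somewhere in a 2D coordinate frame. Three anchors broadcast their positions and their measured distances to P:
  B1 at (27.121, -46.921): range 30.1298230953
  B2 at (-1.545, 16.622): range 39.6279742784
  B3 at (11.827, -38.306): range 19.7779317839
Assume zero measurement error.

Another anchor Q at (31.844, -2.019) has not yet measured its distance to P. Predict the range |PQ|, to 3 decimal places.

eq1: (x − 27.121)² + (y + 46.921)² = 30.1298230953²
eq2: (x + 1.545)² + (y − 16.622)² = 39.6279742784²
eq3: (x − 11.827)² + (y + 38.306)² = 19.7779317839²
eq2−eq1, eq2−eq3 (x²,y² cancel):
  57.332·x − 127.086·y = 3321.021079
  26.744·x − 109.856·y = 2507.759416
det = 57.332·-109.856 − -127.086·26.744 = -2899.476208
x = (3321.021079·-109.856 − -127.086·2507.759416) / -2899.476208 = 15.910797
y = (57.332·2507.759416 − 3321.021079·26.744) / -2899.476208 = -18.954277
|P − Q| = √((15.910797 − 31.844)² + (-18.954277 − -2.019)²) = 23.252324

23.252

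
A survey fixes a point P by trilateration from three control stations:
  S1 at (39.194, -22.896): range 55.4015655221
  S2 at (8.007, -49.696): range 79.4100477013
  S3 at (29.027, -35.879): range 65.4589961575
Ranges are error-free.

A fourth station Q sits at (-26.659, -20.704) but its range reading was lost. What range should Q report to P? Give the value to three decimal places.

eq1: (x − 39.194)² + (y + 22.896)² = 55.4015655221²
eq2: (x − 8.007)² + (y + 49.696)² = 79.4100477013²
eq3: (x − 29.027)² + (y + 35.879)² = 65.4589961575²
eq2−eq3, eq2−eq1 (x²,y² cancel):
  42.040·x + 27.634·y = 1617.140403
  62.374·x + 53.600·y = 2763.214201
det = 42.040·53.600 − 27.634·62.374 = 529.700884
x = (1617.140403·53.600 − 27.634·2763.214201) / 529.700884 = 19.482815
y = (42.040·2763.214201 − 1617.140403·62.374) / 529.700884 = 28.880468
|P − Q| = √((19.482815 − -26.659)² + (28.880468 − -20.704)²) = 67.732463

67.732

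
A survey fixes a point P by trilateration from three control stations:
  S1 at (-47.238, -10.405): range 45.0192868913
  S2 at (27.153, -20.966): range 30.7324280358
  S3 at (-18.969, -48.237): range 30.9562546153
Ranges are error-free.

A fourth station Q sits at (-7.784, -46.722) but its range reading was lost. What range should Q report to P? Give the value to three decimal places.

eq1: (x + 47.238)² + (y + 10.405)² = 45.0192868913²
eq2: (x − 27.153)² + (y + 20.966)² = 30.7324280358²
eq3: (x + 18.969)² + (y + 48.237)² = 30.9562546153²
eq2−eq1, eq2−eq3 (x²,y² cancel):
  -148.782·x + 21.122·y = 80.580045
  -92.244·x − 54.542·y = 1495.964998
det = -148.782·-54.542 − 21.122·-92.244 = 10063.245612
x = (80.580045·-54.542 − 21.122·1495.964998) / 10063.245612 = -3.576656
y = (-148.782·1495.964998 − 80.580045·-92.244) / 10063.245612 = -21.378753
|P − Q| = √((-3.576656 − -7.784)² + (-21.378753 − -46.722)²) = 25.690113

25.690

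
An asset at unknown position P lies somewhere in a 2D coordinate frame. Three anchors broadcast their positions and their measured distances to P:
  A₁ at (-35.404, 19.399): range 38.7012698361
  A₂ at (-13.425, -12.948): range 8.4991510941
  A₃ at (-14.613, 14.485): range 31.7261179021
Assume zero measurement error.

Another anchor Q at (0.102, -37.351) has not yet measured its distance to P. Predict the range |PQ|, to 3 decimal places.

eq1: (x + 35.404)² + (y − 19.399)² = 38.7012698361²
eq2: (x + 13.425)² + (y + 12.948)² = 8.4991510941²
eq3: (x + 14.613)² + (y − 14.485)² = 31.7261179021²
eq3−eq2, eq3−eq1 (x²,y² cancel):
  2.376·x − 54.866·y = 858.837323
  -41.582·x + 9.828·y = 715.167693
det = 2.376·9.828 − -54.866·-41.582 = -2258.086684
x = (858.837323·9.828 − -54.866·715.167693) / -2258.086684 = -21.114798
y = (2.376·715.167693 − 858.837323·-41.582) / -2258.086684 = -16.567748
|P − Q| = √((-21.114798 − 0.102)² + (-16.567748 − -37.351)²) = 29.700102

29.700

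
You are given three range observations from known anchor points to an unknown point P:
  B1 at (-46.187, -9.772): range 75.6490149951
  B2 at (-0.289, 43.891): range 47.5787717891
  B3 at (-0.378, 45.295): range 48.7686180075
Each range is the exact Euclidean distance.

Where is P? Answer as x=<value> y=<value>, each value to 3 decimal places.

eq1: (x + 46.187)² + (y + 9.772)² = 75.6490149951²
eq2: (x + 0.289)² + (y − 43.891)² = 47.5787717891²
eq3: (x + 0.378)² + (y − 45.295)² = 48.7686180075²
eq2−eq3, eq2−eq1 (x²,y² cancel):
  -0.178·x + 2.808·y = 10.637930
  -91.796·x − 107.326·y = -3156.806394
det = -0.178·-107.326 − 2.808·-91.796 = 276.867196
x = (10.637930·-107.326 − 2.808·-3156.806394) / 276.867196 = 27.892744
y = (-0.178·-3156.806394 − 10.637930·-91.796) / 276.867196 = 5.556566

x=27.893 y=5.557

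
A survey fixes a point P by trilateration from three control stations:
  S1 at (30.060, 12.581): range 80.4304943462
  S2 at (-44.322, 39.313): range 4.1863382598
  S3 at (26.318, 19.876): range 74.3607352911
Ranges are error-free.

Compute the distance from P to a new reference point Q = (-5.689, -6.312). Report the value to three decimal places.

eq1: (x − 30.060)² + (y − 12.581)² = 80.4304943462²
eq2: (x + 44.322)² + (y − 39.313)² = 4.1863382598²
eq3: (x − 26.318)² + (y − 19.876)² = 74.3607352911²
eq2−eq3, eq2−eq1 (x²,y² cancel):
  141.280·x − 38.874·y = -7934.252678
  148.764·x − 53.464·y = -8899.605485
det = 141.280·-53.464 − -38.874·148.764 = -1770.342184
x = (-7934.252678·-53.464 − -38.874·-8899.605485) / -1770.342184 = -44.191243
y = (141.280·-8899.605485 − -7934.252678·148.764) / -1770.342184 = 43.497296
|P − Q| = √((-44.191243 − -5.689)² + (43.497296 − -6.312)²) = 62.955450

62.955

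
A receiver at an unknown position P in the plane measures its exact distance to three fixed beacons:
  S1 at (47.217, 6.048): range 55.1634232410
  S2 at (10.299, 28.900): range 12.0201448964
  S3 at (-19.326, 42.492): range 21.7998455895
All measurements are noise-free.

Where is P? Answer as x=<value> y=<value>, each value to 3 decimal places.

eq1: (x − 47.217)² + (y − 6.048)² = 55.1634232410²
eq2: (x − 10.299)² + (y − 28.900)² = 12.0201448964²
eq3: (x + 19.326)² + (y − 42.492)² = 21.7998455895²
eq3−eq2, eq3−eq1 (x²,y² cancel):
  59.250·x − 27.184·y = -907.035555
  133.086·x − 72.888·y = -2480.810943
det = 59.250·-72.888 − -27.184·133.086 = -700.804176
x = (-907.035555·-72.888 − -27.184·-2480.810943) / -700.804176 = 1.892622
y = (59.250·-2480.810943 − -907.035555·133.086) / -700.804176 = 37.491664

x=1.893 y=37.492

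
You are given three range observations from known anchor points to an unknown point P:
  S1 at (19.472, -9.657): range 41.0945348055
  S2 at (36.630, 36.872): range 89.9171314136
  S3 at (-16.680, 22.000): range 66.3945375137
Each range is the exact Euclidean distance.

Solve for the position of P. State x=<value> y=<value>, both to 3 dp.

x=-4.242 y=-43.219

eq1: (x − 19.472)² + (y + 9.657)² = 41.0945348055²
eq2: (x − 36.630)² + (y − 36.872)² = 89.9171314136²
eq3: (x + 16.680)² + (y − 22.000)² = 66.3945375137²
eq3−eq2, eq3−eq1 (x²,y² cancel):
  106.620·x + 29.744·y = -1737.777026
  72.304·x − 63.314·y = 2429.667854
det = 106.620·-63.314 − 29.744·72.304 = -8901.148856
x = (-1737.777026·-63.314 − 29.744·2429.667854) / -8901.148856 = -4.241876
y = (106.620·2429.667854 − -1737.777026·72.304) / -8901.148856 = -43.219075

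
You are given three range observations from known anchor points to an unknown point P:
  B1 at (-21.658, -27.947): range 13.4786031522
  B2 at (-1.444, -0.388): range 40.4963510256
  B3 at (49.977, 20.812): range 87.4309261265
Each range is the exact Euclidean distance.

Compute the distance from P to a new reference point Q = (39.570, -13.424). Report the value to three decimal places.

eq1: (x + 21.658)² + (y + 27.947)² = 13.4786031522²
eq2: (x + 1.444)² + (y + 0.388)² = 40.4963510256²
eq3: (x − 49.977)² + (y − 20.812)² = 87.4309261265²
eq3−eq1, eq3−eq2 (x²,y² cancel):
  -143.270·x − 97.518·y = 5781.758000
  -102.842·x − 42.400·y = 3075.608204
det = -143.270·-42.400 − -97.518·-102.842 = -3954.298156
x = (5781.758000·-42.400 − -97.518·3075.608204) / -3954.298156 = -13.853437
y = (-143.270·3075.608204 − 5781.758000·-102.842) / -3954.298156 = -38.936156
|P − Q| = √((-13.853437 − 39.570)² + (-38.936156 − -13.424)²) = 59.202481

59.202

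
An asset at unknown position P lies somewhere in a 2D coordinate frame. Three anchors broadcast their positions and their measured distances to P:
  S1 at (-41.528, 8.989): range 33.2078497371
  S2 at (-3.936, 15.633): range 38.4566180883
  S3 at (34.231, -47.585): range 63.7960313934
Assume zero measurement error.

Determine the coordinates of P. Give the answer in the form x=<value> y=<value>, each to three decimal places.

x=-22.356 y=-18.125

eq1: (x + 41.528)² + (y − 8.989)² = 33.2078497371²
eq2: (x + 3.936)² + (y − 15.633)² = 38.4566180883²
eq3: (x − 34.231)² + (y + 47.585)² = 63.7960313934²
eq3−eq2, eq3−eq1 (x²,y² cancel):
  -76.334·x + 126.436·y = -585.188654
  -151.518·x + 113.148·y = 1336.455656
det = -76.334·113.148 − 126.436·-151.518 = 10520.290416
x = (-585.188654·113.148 − 126.436·1336.455656) / 10520.290416 = -22.355755
y = (-76.334·1336.455656 − -585.188654·-151.518) / 10520.290416 = -18.125319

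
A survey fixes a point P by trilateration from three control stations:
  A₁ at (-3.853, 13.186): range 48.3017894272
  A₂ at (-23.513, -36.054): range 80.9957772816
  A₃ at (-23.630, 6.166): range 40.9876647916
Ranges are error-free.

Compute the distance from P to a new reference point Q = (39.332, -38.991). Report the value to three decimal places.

115.354

eq1: (x + 3.853)² + (y − 13.186)² = 48.3017894272²
eq2: (x + 23.513)² + (y + 36.054)² = 80.9957772816²
eq3: (x + 23.630)² + (y − 6.166)² = 40.9876647916²
eq3−eq1, eq3−eq2 (x²,y² cancel):
  39.554·x + 14.040·y = -1060.754448
  0.234·x − 84.440·y = -3623.971643
det = 39.554·-84.440 − 14.040·0.234 = -3343.225120
x = (-1060.754448·-84.440 − 14.040·-3623.971643) / -3343.225120 = -42.010532
y = (39.554·-3623.971643 − -1060.754448·0.234) / -3343.225120 = 42.801293
|P − Q| = √((-42.010532 − 39.332)² + (42.801293 − -38.991)²) = 115.354180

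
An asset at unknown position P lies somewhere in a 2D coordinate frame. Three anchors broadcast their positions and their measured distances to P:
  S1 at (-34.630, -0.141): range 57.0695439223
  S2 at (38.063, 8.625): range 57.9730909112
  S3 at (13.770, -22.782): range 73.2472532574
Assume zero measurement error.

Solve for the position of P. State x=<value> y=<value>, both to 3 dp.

eq1: (x + 34.630)² + (y + 0.141)² = 57.0695439223²
eq2: (x − 38.063)² + (y − 8.625)² = 57.9730909112²
eq3: (x − 13.770)² + (y + 22.782)² = 73.2472532574²
eq1−eq3, eq1−eq2 (x²,y² cancel):
  96.800·x − 45.282·y = -2598.851623
  145.386·x + 17.532·y = 219.979387
det = 96.800·17.532 − -45.282·145.386 = 8280.466452
x = (-2598.851623·17.532 − -45.282·219.979387) / 8280.466452 = -4.299511
y = (96.800·219.979387 − -2598.851623·145.386) / 8280.466452 = 48.201469

x=-4.300 y=48.201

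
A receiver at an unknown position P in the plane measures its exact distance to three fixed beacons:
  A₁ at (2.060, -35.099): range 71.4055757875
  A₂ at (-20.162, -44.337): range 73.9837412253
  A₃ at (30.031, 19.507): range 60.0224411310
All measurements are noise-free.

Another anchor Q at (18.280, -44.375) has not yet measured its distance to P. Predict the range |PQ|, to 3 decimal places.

eq1: (x − 2.060)² + (y + 35.099)² = 71.4055757875²
eq2: (x + 20.162)² + (y + 44.337)² = 73.9837412253²
eq3: (x − 30.031)² + (y − 19.507)² = 60.0224411310²
eq1−eq3, eq1−eq2 (x²,y² cancel):
  55.942·x + 109.212·y = 1542.263423
  -44.444·x − 18.476·y = 761.254700
det = 55.942·-18.476 − 109.212·-44.444 = 3820.233736
x = (1542.263423·-18.476 − 109.212·761.254700) / 3820.233736 = -29.221512
y = (55.942·761.254700 − 1542.263423·-44.444) / 3820.233736 = 29.089965
|P − Q| = √((-29.221512 − 18.280)² + (29.089965 − -44.375)²) = 87.484254

87.484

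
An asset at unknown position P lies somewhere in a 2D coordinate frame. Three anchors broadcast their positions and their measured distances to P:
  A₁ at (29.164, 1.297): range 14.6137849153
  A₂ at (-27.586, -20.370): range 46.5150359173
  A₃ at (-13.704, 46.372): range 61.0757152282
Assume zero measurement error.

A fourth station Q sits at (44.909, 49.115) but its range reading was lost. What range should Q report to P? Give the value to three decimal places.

62.330

eq1: (x − 29.164)² + (y − 1.297)² = 14.6137849153²
eq2: (x + 27.586)² + (y + 20.370)² = 46.5150359173²
eq3: (x + 13.704)² + (y − 46.372)² = 61.0757152282²
eq1−eq2, eq1−eq3 (x²,y² cancel):
  -113.500·x − 43.334·y = -1626.382666
  -85.736·x + 90.150·y = -2030.739386
det = -113.500·90.150 − -43.334·-85.736 = -13947.308824
x = (-1626.382666·90.150 − -43.334·-2030.739386) / -13947.308824 = 16.821773
y = (-113.500·-2030.739386 − -1626.382666·-85.736) / -13947.308824 = -6.528096
|P − Q| = √((16.821773 − 44.909)² + (-6.528096 − 49.115)²) = 62.330141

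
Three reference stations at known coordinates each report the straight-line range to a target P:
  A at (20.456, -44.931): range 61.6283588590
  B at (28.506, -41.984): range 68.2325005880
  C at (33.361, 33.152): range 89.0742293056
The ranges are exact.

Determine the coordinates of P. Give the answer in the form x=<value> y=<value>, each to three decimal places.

eq1: (x − 20.456)² + (y + 44.931)² = 61.6283588590²
eq2: (x − 28.506)² + (y + 41.984)² = 68.2325005880²
eq3: (x − 33.361)² + (y − 33.152)² = 89.0742293056²
eq1−eq3, eq1−eq2 (x²,y² cancel):
  25.810·x + 156.166·y = -4361.394983
  16.100·x + 5.894·y = -719.613926
det = 25.810·5.894 − 156.166·16.100 = -2362.148460
x = (-4361.394983·5.894 − 156.166·-719.613926) / -2362.148460 = -36.692514
y = (25.810·-719.613926 − -4361.394983·16.100) / -2362.148460 = -21.863666

x=-36.693 y=-21.864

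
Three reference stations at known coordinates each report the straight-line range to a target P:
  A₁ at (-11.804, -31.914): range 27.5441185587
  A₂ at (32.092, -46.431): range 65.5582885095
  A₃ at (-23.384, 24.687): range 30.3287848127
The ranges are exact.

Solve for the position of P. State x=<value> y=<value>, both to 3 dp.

eq1: (x + 11.804)² + (y + 31.914)² = 27.5441185587²
eq2: (x − 32.092)² + (y + 46.431)² = 65.5582885095²
eq3: (x + 23.384)² + (y − 24.687)² = 30.3287848127²
eq1−eq2, eq1−eq3 (x²,y² cancel):
  87.792·x − 29.034·y = -1511.314312
  -23.160·x + 113.202·y = -162.735108
det = 87.792·113.202 − -29.034·-23.160 = 9265.802544
x = (-1511.314312·113.202 − -29.034·-162.735108) / 9265.802544 = -18.973926
y = (87.792·-162.735108 − -1511.314312·-23.160) / 9265.802544 = -5.319440

x=-18.974 y=-5.319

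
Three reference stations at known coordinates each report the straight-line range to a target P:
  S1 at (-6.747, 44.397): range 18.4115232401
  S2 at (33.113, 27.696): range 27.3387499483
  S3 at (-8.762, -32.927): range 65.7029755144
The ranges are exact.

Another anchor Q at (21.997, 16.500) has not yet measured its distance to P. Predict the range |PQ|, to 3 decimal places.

eq1: (x + 6.747)² + (y − 44.397)² = 18.4115232401²
eq2: (x − 33.113)² + (y − 27.696)² = 27.3387499483²
eq3: (x + 8.762)² + (y + 32.927)² = 65.7029755144²
eq2−eq1, eq2−eq3 (x²,y² cancel):
  -79.720·x + 33.402·y = 561.499494
  -83.750·x − 121.246·y = -4272.052955
det = -79.720·-121.246 − 33.402·-83.750 = 12463.148620
x = (561.499494·-121.246 − 33.402·-4272.052955) / 12463.148620 = 5.986894
y = (-79.720·-4272.052955 − 561.499494·-83.750) / 12463.148620 = 31.099175
|P − Q| = √((5.986894 − 21.997)² + (31.099175 − 16.500)²) = 21.667012

21.667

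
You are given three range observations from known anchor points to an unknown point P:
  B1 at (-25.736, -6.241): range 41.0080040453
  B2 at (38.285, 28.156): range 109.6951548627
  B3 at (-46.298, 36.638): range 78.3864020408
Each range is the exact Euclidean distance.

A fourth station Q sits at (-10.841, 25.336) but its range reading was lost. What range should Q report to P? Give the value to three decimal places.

75.857

eq1: (x + 25.736)² + (y + 6.241)² = 41.0080040453²
eq2: (x − 38.285)² + (y − 28.156)² = 109.6951548627²
eq3: (x + 46.298)² + (y − 36.638)² = 78.3864020408²
eq2−eq1, eq2−eq3 (x²,y² cancel):
  -128.042·x − 68.794·y = 8794.160821
  -169.166·x + 16.964·y = 7115.945262
det = -128.042·16.964 − -68.794·-169.166 = -13809.710292
x = (8794.160821·16.964 − -68.794·7115.945262) / -13809.710292 = -46.251403
y = (-128.042·7115.945262 − 8794.160821·-169.166) / -13809.710292 = -41.748388
|P − Q| = √((-46.251403 − -10.841)² + (-41.748388 − 25.336)²) = 75.856521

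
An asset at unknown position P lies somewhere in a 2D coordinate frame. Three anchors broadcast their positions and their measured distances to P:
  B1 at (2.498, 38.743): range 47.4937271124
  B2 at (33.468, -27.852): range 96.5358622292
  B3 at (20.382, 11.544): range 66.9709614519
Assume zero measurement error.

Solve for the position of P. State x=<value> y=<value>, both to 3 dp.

x=-44.108 y=29.603

eq1: (x − 2.498)² + (y − 38.743)² = 47.4937271124²
eq2: (x − 33.468)² + (y + 27.852)² = 96.5358622292²
eq3: (x − 20.382)² + (y − 11.544)² = 66.9709614519²
eq3−eq2, eq3−eq1 (x²,y² cancel):
  26.172·x − 78.792·y = -3486.911951
  -35.768·x + 54.398·y = 3188.025756
det = 26.172·54.398 − -78.792·-35.768 = -1394.527800
x = (-3486.911951·54.398 − -78.792·3188.025756) / -1394.527800 = -44.108041
y = (26.172·3188.025756 − -3486.911951·-35.768) / -1394.527800 = 29.603466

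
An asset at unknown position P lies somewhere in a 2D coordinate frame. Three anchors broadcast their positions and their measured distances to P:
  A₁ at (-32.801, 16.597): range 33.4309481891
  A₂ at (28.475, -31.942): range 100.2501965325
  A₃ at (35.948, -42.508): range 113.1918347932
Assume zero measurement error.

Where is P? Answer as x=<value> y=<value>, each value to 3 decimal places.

eq1: (x + 32.801)² + (y − 16.597)² = 33.4309481891²
eq2: (x − 28.475)² + (y + 31.942)² = 100.2501965325²
eq3: (x − 35.948)² + (y + 42.508)² = 113.1918347932²
eq3−eq1, eq3−eq2 (x²,y² cancel):
  -137.498·x + 118.210·y = 9946.940409
  -14.946·x + 21.132·y = 1494.217780
det = -137.498·21.132 − 118.210·-14.946 = -1138.841076
x = (9946.940409·21.132 − 118.210·1494.217780) / -1138.841076 = -29.474930
y = (-137.498·1494.217780 − 9946.940409·-14.946) / -1138.841076 = 49.862080

x=-29.475 y=49.862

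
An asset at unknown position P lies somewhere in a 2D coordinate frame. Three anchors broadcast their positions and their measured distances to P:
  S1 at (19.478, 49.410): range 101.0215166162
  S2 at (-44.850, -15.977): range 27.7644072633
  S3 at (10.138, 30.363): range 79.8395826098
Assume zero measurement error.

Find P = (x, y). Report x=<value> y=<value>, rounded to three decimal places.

eq1: (x − 19.478)² + (y − 49.410)² = 101.0215166162²
eq2: (x + 44.850)² + (y + 15.977)² = 27.7644072633²
eq3: (x − 10.138)² + (y − 30.363)² = 79.8395826098²
eq1−eq3, eq1−eq2 (x²,y² cancel):
  -18.680·x − 38.094·y = 2034.938097
  -128.656·x − 130.774·y = 8880.530954
det = -18.680·-130.774 − -38.094·-128.656 = -2458.163344
x = (2034.938097·-130.774 − -38.094·8880.530954) / -2458.163344 = -29.362553
y = (-18.680·8880.530954 − 2034.938097·-128.656) / -2458.163344 = -39.020465

x=-29.363 y=-39.020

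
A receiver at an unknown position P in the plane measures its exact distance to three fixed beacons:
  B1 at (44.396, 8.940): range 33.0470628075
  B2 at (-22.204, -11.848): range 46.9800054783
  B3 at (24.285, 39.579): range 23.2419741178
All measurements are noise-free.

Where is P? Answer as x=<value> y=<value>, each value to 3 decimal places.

eq1: (x − 44.396)² + (y − 8.940)² = 33.0470628075²
eq2: (x + 22.204)² + (y + 11.848)² = 46.9800054783²
eq3: (x − 24.285)² + (y − 39.579)² = 23.2419741178²
eq2−eq1, eq2−eq3 (x²,y² cancel):
  133.200·x + 41.576·y = 2532.548251
  92.978·x + 102.854·y = 3189.797300
det = 133.200·102.854 − 41.576·92.978 = 9834.499472
x = (2532.548251·102.854 − 41.576·3189.797300) / 9834.499472 = 13.001547
y = (133.200·3189.797300 − 2532.548251·92.978) / 9834.499472 = 19.259722

x=13.002 y=19.260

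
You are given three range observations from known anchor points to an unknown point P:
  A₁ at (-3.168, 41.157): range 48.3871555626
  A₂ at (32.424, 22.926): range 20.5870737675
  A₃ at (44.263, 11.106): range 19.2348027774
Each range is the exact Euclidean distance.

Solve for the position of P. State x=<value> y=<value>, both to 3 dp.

eq1: (x + 3.168)² + (y − 41.157)² = 48.3871555626²
eq2: (x − 32.424)² + (y − 22.926)² = 20.5870737675²
eq3: (x − 44.263)² + (y − 11.106)² = 19.2348027774²
eq3−eq1, eq3−eq2 (x²,y² cancel):
  -94.862·x + 60.102·y = -2349.960718
  -23.678·x + 23.640·y = -559.489121
det = -94.862·23.640 − 60.102·-23.678 = -819.442524
x = (-2349.960718·23.640 − 60.102·-559.489121) / -819.442524 = 26.758016
y = (-94.862·-559.489121 − -2349.960718·-23.678) / -819.442524 = 3.133976

x=26.758 y=3.134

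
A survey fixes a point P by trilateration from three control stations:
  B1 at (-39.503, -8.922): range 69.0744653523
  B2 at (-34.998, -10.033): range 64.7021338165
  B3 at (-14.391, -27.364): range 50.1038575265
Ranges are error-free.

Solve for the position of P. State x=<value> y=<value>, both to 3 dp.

eq1: (x + 39.503)² + (y + 8.922)² = 69.0744653523²
eq2: (x + 34.998)² + (y + 10.033)² = 64.7021338165²
eq3: (x + 14.391)² + (y + 27.364)² = 50.1038575265²
eq2−eq3, eq2−eq1 (x²,y² cancel):
  41.214·x − 34.662·y = 1306.337865
  -9.010·x + 2.222·y = -270.347643
det = 41.214·2.222 − -34.662·-9.010 = -220.727112
x = (1306.337865·2.222 − -34.662·-270.347643) / -220.727112 = 29.303637
y = (41.214·-270.347643 − 1306.337865·-9.010) / -220.727112 = -2.845126

x=29.304 y=-2.845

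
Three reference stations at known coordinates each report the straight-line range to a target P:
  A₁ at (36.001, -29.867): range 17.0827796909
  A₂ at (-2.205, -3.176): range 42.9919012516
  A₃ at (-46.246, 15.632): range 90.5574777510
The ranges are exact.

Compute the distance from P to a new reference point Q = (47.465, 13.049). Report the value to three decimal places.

27.370

eq1: (x − 36.001)² + (y + 29.867)² = 17.0827796909²
eq2: (x + 2.205)² + (y + 3.176)² = 42.9919012516²
eq3: (x + 46.246)² + (y − 15.632)² = 90.5574777510²
eq3−eq2, eq3−eq1 (x²,y² cancel):
  88.082·x − 37.616·y = 3984.250264
  164.494·x − 90.998·y = 7713.893165
det = 88.082·-90.998 − -37.616·164.494 = -1827.679532
x = (3984.250264·-90.998 − -37.616·7713.893165) / -1827.679532 = 39.609242
y = (88.082·7713.893165 − 3984.250264·164.494) / -1827.679532 = -13.169636
|P − Q| = √((39.609242 − 47.465)² + (-13.169636 − 13.049)²) = 27.370236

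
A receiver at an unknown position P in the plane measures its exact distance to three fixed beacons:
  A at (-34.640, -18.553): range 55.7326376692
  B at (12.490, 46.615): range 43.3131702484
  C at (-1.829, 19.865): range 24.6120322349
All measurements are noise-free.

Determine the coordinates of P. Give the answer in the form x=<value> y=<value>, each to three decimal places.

eq1: (x + 34.640)² + (y + 18.553)² = 55.7326376692²
eq2: (x − 12.490)² + (y − 46.615)² = 43.3131702484²
eq3: (x + 1.829)² + (y − 19.865)² = 24.6120322349²
eq3−eq2, eq3−eq1 (x²,y² cancel):
  28.638·x + 53.500·y = 660.716273
  -65.622·x − 76.836·y = -1354.194828
det = 28.638·-76.836 − 53.500·-65.622 = 1310.347632
x = (660.716273·-76.836 − 53.500·-1354.194828) / 1310.347632 = 16.547233
y = (28.638·-1354.194828 − 660.716273·-65.622) / 1310.347632 = 3.492273

x=16.547 y=3.492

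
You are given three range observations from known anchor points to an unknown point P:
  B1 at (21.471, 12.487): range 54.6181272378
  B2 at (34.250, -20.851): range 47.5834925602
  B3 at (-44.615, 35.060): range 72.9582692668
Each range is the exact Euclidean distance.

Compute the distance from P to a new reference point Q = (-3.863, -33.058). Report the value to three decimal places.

eq1: (x − 21.471)² + (y − 12.487)² = 54.6181272378²
eq2: (x − 34.250)² + (y + 20.851)² = 47.5834925602²
eq3: (x + 44.615)² + (y − 35.060)² = 72.9582692668²
eq2−eq1, eq2−eq3 (x²,y² cancel):
  -25.558·x + 66.676·y = -1709.848750
  -157.730·x + 111.822·y = -1446.845166
det = -25.558·111.822 − 66.676·-157.730 = 7658.858804
x = (-1709.848750·111.822 − 66.676·-1446.845166) / 7658.858804 = -12.368534
y = (-25.558·-1446.845166 − -1709.848750·-157.730) / 7658.858804 = -30.385202
|P − Q| = √((-12.368534 − -3.863)² + (-30.385202 − -33.058)²) = 8.915602

8.916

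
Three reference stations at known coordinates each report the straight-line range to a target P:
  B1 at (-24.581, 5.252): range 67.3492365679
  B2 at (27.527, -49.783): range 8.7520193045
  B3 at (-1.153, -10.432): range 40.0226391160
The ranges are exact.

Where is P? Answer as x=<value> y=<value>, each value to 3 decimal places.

eq1: (x + 24.581)² + (y − 5.252)² = 67.3492365679²
eq2: (x − 27.527)² + (y + 49.783)² = 8.7520193045²
eq3: (x + 1.153)² + (y + 10.432)² = 40.0226391160²
eq2−eq3, eq2−eq1 (x²,y² cancel):
  -57.360·x + 78.702·y = -4651.140585
  -104.216·x + 110.070·y = -7063.595577
det = -57.360·110.070 − 78.702·-104.216 = 1888.392432
x = (-4651.140585·110.070 − 78.702·-7063.595577) / 1888.392432 = 23.283325
y = (-57.360·-7063.595577 − -4651.140585·-104.216) / 1888.392432 = -42.128651

x=23.283 y=-42.129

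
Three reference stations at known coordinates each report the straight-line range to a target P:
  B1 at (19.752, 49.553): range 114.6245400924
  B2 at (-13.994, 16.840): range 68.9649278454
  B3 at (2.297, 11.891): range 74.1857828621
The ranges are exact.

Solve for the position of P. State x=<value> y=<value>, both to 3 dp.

x=-46.511 y=-43.978

eq1: (x − 19.752)² + (y − 49.553)² = 114.6245400924²
eq2: (x + 13.994)² + (y − 16.840)² = 68.9649278454²
eq3: (x − 2.297)² + (y − 11.891)² = 74.1857828621²
eq3−eq1, eq3−eq2 (x²,y² cancel):
  34.910·x + 75.324·y = -4936.285590
  -32.582·x + 9.898·y = 1080.114652
det = 34.910·9.898 − 75.324·-32.582 = 2799.745748
x = (-4936.285590·9.898 − 75.324·1080.114652) / 2799.745748 = -46.510620
y = (34.910·1080.114652 − -4936.285590·-32.582) / 2799.745748 = -43.978013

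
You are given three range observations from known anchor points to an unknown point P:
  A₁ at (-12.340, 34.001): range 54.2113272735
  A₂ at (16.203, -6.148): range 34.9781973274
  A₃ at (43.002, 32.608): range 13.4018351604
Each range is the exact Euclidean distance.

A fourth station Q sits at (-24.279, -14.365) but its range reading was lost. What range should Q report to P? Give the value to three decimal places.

72.610

eq1: (x + 12.340)² + (y − 34.001)² = 54.2113272735²
eq2: (x − 16.203)² + (y + 6.148)² = 34.9781973274²
eq3: (x − 43.002)² + (y − 32.608)² = 13.4018351604²
eq2−eq1, eq2−eq3 (x²,y² cancel):
  -57.086·x + 80.298·y = -707.385228
  53.598·x + 77.512·y = 3655.983658
det = -57.086·77.512 − 80.298·53.598 = -8728.662236
x = (-707.385228·77.512 − 80.298·3655.983658) / -8728.662236 = 39.914366
y = (-57.086·3655.983658 − -707.385228·53.598) / -8728.662236 = 19.566692
|P − Q| = √((39.914366 − -24.279)² + (19.566692 − -14.365)²) = 72.609559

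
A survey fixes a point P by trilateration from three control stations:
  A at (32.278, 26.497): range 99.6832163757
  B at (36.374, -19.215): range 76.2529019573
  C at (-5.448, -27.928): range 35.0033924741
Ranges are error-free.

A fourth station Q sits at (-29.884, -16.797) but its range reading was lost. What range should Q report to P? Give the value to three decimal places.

31.138

eq1: (x − 32.278)² + (y − 26.497)² = 99.6832163757²
eq2: (x − 36.374)² + (y + 19.215)² = 76.2529019573²
eq3: (x + 5.448)² + (y + 27.928)² = 35.0033924741²
eq1−eq3, eq1−eq2 (x²,y² cancel):
  -75.452·x − 108.850·y = 7777.199737
  8.192·x − 91.424·y = 4070.562378
det = -75.452·-91.424 − -108.850·8.192 = 7789.822848
x = (7777.199737·-91.424 − -108.850·4070.562378) / 7789.822848 = -34.396417
y = (-75.452·4070.562378 − 7777.199737·8.192) / 7789.822848 = -47.606075
|P − Q| = √((-34.396417 − -29.884)² + (-47.606075 − -16.797)²) = 31.137775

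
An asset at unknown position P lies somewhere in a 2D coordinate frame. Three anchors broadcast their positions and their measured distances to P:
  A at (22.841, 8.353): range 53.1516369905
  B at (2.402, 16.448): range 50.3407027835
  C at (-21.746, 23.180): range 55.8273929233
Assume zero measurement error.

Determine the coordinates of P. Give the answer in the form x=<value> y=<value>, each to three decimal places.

x=-11.997 y=-31.790

eq1: (x − 22.841)² + (y − 8.353)² = 53.1516369905²
eq2: (x − 2.402)² + (y − 16.448)² = 50.3407027835²
eq3: (x + 21.746)² + (y − 23.180)² = 55.8273929233²
eq1−eq3, eq1−eq2 (x²,y² cancel):
  -89.174·x + 29.654·y = 127.115740
  -40.878·x + 16.190·y = -24.267424
det = -89.174·16.190 − 29.654·-40.878 = -231.530848
x = (127.115740·16.190 − 29.654·-24.267424) / -231.530848 = -11.996803
y = (-89.174·-24.267424 − 127.115740·-40.878) / -231.530848 = -31.789546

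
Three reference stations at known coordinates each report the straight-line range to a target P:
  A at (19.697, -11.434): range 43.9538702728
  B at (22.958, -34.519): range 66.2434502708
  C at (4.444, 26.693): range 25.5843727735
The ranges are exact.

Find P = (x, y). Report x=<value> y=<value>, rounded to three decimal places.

x=29.593 y=31.391

eq1: (x − 19.697)² + (y + 11.434)² = 43.9538702728²
eq2: (x − 22.958)² + (y + 34.519)² = 66.2434502708²
eq3: (x − 4.444)² + (y − 26.693)² = 25.5843727735²
eq3−eq2, eq3−eq1 (x²,y² cancel):
  37.028·x − 122.424·y = -2747.268834
  30.506·x − 76.254·y = -1490.939802
det = 37.028·-76.254 − -122.424·30.506 = 911.133432
x = (-2747.268834·-76.254 − -122.424·-1490.939802) / 911.133432 = 29.593276
y = (37.028·-1490.939802 − -2747.268834·30.506) / 911.133432 = 31.391301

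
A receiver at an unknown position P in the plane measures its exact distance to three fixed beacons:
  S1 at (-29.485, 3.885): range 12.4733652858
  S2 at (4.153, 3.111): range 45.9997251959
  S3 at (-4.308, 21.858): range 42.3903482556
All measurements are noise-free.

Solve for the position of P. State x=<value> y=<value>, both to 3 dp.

x=-41.837 y=2.146

eq1: (x + 29.485)² + (y − 3.885)² = 12.4733652858²
eq2: (x − 4.153)² + (y − 3.111)² = 45.9997251959²
eq3: (x + 4.308)² + (y − 21.858)² = 42.3903482556²
eq3−eq1, eq3−eq2 (x²,y² cancel):
  -50.354·x − 35.946·y = 2029.484206
  16.922·x − 37.494·y = -788.438391
det = -50.354·-37.494 − -35.946·16.922 = 2496.251088
x = (2029.484206·-37.494 − -35.946·-788.438391) / 2496.251088 = -41.836612
y = (-50.354·-788.438391 − 2029.484206·16.922) / 2496.251088 = 2.146457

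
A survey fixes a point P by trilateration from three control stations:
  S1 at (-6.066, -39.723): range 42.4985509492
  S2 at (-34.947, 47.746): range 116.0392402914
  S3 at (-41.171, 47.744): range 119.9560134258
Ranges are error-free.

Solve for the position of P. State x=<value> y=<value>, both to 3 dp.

eq1: (x + 6.066)² + (y + 39.723)² = 42.4985509492²
eq2: (x + 34.947)² + (y − 47.746)² = 116.0392402914²
eq3: (x + 41.171)² + (y − 47.744)² = 119.9560134258²
eq3−eq2, eq3−eq1 (x²,y² cancel):
  12.448·x + 0.004·y = 450.772418
  70.210·x − 174.934·y = 10223.490632
det = 12.448·-174.934 − 0.004·70.210 = -2177.859272
x = (450.772418·-174.934 − 0.004·10223.490632) / -2177.859272 = 36.226545
y = (12.448·10223.490632 − 450.772418·70.210) / -2177.859272 = -43.902414

x=36.227 y=-43.902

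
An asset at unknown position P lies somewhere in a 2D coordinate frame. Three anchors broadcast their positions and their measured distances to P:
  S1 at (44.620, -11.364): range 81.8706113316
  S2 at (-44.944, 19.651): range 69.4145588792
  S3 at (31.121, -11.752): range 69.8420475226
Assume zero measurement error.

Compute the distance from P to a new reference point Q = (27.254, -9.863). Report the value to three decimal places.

67.604

eq1: (x − 44.620)² + (y + 11.364)² = 81.8706113316²
eq2: (x + 44.944)² + (y − 19.651)² = 69.4145588792²
eq3: (x − 31.121)² + (y + 11.752)² = 69.8420475226²
eq2−eq1, eq2−eq3 (x²,y² cancel):
  179.128·x − 62.030·y = -2170.456056
  152.130·x − 62.806·y = -1359.029410
det = 179.128·-62.806 − -62.030·152.130 = -1813.689268
x = (-2170.456056·-62.806 − -62.030·-1359.029410) / -1813.689268 = -28.680254
y = (179.128·-1359.029410 − -2170.456056·152.130) / -1813.689268 = -47.831380
|P − Q| = √((-28.680254 − 27.254)² + (-47.831380 − -9.863)²) = 67.603540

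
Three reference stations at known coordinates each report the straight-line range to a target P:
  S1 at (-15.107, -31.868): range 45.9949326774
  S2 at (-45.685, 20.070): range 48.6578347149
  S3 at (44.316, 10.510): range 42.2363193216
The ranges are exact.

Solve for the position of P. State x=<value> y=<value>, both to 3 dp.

x=2.081 y=10.795

eq1: (x + 15.107)² + (y + 31.868)² = 45.9949326774²
eq2: (x + 45.685)² + (y − 20.070)² = 48.6578347149²
eq3: (x − 44.316)² + (y − 10.510)² = 42.2363193216²
eq1−eq3, eq1−eq2 (x²,y² cancel):
  118.846·x + 84.756·y = 1162.204245
  -61.156·x + 103.876·y = 994.082205
det = 118.846·103.876 − 84.756·-61.156 = 17528.585032
x = (1162.204245·103.876 − 84.756·994.082205) / 17528.585032 = 2.080641
y = (118.846·994.082205 − 1162.204245·-61.156) / 17528.585032 = 10.794851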